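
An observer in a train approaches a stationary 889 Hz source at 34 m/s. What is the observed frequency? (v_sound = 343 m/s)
f_obs = f·(v + v_o)/v = 977.1 Hz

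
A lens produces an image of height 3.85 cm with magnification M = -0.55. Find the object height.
ho = |hi|/|M| = 7 cm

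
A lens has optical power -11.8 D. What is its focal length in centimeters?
f = 1/P = -8.475 cm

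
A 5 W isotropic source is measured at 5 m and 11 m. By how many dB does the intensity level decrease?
Δβ = 20·log₁₀(r₂/r₁) = 6.848 dB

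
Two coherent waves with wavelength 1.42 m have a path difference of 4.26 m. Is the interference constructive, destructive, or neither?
constructive — path difference = 3λ, a whole number of wavelengths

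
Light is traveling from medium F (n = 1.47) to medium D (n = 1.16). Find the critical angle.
θc = arcsin(n₂/n₁) = 52.1°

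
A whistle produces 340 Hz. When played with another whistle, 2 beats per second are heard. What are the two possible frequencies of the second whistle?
f₂ = 340 ± 2 Hz → 342 Hz or 338 Hz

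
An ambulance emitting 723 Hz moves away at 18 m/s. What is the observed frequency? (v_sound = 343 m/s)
f_obs = f·v/(v + v_s) = 687 Hz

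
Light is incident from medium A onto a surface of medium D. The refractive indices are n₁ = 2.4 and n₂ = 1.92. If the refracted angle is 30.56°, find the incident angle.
sin θ₁ = (n₂/n₁)·sin θ₂ → θ₁ = 24°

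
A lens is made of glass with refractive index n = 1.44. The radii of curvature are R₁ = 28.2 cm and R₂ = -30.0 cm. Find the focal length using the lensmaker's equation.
1/f = (n − 1)(1/R₁ − 1/R₂) → f = 33.04 cm (converging lens)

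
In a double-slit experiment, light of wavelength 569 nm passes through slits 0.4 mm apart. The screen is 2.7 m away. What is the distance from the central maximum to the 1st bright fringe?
y = mλL/d = 3.841 mm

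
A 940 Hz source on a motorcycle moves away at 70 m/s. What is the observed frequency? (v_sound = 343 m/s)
f_obs = f·v/(v + v_s) = 780.7 Hz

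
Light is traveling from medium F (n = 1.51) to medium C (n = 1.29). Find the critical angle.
θc = arcsin(n₂/n₁) = 58.68°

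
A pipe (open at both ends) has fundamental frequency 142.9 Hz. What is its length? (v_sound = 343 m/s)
L = v/(2f₁) = 1.2 m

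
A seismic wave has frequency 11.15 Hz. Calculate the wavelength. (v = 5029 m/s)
λ = v/f = 451 m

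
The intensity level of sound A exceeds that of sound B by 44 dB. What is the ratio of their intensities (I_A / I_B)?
I_A/I_B = 10^(Δβ/10) = 25120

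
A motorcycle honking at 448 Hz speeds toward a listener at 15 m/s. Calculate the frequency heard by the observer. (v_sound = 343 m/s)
f_obs = f·v/(v − v_s) = 468.5 Hz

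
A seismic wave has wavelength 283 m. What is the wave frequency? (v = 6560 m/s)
f = v/λ = 23.18 Hz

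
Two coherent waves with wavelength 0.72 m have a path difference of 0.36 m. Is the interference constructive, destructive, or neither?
destructive — path difference = 0.5λ, an odd multiple of λ/2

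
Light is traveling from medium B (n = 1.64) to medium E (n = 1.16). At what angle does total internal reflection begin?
θc = arcsin(n₂/n₁) = 45.02°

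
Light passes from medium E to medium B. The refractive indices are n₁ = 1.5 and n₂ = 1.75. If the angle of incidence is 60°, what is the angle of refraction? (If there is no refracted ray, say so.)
sin θ₂ = (n₁/n₂)·sin θ₁ = 0.7423 → θ₂ = 47.93°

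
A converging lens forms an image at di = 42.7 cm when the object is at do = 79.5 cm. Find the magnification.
M = −di/do = -0.5371 (inverted image)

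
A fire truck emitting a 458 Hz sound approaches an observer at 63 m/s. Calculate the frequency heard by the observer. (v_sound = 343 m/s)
f_obs = f·v/(v − v_s) = 561 Hz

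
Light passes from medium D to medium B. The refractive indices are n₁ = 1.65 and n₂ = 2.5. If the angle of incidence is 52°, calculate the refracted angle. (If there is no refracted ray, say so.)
sin θ₂ = (n₁/n₂)·sin θ₁ = 0.5201 → θ₂ = 31.34°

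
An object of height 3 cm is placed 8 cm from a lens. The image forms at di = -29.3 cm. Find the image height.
hi = (-di/do) × ho = 10.99 cm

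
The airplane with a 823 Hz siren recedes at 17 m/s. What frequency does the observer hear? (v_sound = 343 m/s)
f_obs = f·v/(v + v_s) = 784.1 Hz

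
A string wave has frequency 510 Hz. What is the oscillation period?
T = 1/f = 0.001961 s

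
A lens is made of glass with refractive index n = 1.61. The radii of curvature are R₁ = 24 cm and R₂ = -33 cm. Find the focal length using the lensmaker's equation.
1/f = (n − 1)(1/R₁ − 1/R₂) → f = 22.78 cm (converging lens)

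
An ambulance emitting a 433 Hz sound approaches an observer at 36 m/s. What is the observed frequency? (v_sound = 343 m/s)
f_obs = f·v/(v − v_s) = 483.8 Hz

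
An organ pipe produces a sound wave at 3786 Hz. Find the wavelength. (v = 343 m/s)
λ = v/f = 0.0906 m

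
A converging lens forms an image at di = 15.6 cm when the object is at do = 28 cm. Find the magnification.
M = −di/do = -0.5571 (inverted image)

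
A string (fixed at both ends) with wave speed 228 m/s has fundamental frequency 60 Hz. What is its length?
L = v/(2f₁) = 1.9 m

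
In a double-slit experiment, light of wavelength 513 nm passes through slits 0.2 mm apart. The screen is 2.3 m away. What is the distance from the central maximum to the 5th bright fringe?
y = mλL/d = 29.5 mm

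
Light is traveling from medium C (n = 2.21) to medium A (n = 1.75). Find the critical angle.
θc = arcsin(n₂/n₁) = 52.36°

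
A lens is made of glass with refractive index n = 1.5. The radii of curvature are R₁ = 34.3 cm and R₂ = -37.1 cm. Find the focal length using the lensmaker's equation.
1/f = (n − 1)(1/R₁ − 1/R₂) → f = 35.65 cm (converging lens)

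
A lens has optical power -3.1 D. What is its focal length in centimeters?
f = 1/P = -32.26 cm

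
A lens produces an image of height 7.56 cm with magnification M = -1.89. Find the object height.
ho = |hi|/|M| = 4 cm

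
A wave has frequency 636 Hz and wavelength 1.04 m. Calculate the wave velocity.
v = fλ = 661.4 m/s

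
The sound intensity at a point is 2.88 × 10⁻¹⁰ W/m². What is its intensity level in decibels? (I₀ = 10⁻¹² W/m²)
β = 10·log₁₀(I/I₀) = 24.59 dB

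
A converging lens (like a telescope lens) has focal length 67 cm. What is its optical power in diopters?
P = 1/f = 1.493 D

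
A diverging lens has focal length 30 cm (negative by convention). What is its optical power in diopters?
P = 1/f = -3.333 D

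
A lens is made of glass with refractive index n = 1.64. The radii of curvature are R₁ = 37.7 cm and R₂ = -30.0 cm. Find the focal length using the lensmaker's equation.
1/f = (n − 1)(1/R₁ − 1/R₂) → f = 26.1 cm (converging lens)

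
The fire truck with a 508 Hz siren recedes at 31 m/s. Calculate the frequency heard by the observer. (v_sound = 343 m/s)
f_obs = f·v/(v + v_s) = 465.9 Hz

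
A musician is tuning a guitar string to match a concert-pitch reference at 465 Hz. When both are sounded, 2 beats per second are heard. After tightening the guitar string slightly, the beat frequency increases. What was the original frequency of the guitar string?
467 Hz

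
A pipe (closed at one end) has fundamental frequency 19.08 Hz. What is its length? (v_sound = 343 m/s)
L = v/(4f₁) = 4.494 m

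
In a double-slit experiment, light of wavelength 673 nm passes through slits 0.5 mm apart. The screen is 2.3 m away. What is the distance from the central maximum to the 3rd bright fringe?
y = mλL/d = 9.287 mm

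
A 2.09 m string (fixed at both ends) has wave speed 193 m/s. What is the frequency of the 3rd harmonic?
fₙ = nv/(2L) = 138.5 Hz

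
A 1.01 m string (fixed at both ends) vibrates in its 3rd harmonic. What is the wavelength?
λₙ = 2L/n = 0.6733 m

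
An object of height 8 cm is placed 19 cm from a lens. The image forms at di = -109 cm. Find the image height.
hi = (-di/do) × ho = 45.89 cm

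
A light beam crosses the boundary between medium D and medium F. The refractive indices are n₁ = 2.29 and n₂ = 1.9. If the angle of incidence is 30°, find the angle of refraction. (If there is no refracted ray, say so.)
sin θ₂ = (n₁/n₂)·sin θ₁ = 0.6026 → θ₂ = 37.06°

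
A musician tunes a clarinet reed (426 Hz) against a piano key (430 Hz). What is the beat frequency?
4 Hz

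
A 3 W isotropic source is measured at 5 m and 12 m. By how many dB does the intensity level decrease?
Δβ = 20·log₁₀(r₂/r₁) = 7.604 dB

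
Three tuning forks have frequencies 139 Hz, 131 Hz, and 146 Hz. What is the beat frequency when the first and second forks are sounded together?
8 Hz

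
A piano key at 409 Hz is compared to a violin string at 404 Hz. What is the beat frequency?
5 Hz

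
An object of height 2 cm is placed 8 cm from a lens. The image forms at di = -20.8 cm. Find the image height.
hi = (-di/do) × ho = 5.2 cm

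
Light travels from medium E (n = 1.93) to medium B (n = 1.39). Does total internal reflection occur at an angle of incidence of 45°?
θc = arcsin(n₂/n₁) = 46.07°; 45° < θc, so no — the ray refracts.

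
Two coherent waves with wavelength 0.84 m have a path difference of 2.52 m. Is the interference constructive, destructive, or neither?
constructive — path difference = 3λ, a whole number of wavelengths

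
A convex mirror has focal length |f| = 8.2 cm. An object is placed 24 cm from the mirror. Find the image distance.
f = −8.2 cm (convex); 1/di = 1/f − 1/do → di = -6.112 cm (virtual image, behind mirror)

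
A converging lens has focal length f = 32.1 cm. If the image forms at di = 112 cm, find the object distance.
1/do = 1/f − 1/di → do = 45 cm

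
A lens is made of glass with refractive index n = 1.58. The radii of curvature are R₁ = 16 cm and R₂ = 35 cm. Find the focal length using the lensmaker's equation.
1/f = (n − 1)(1/R₁ − 1/R₂) → f = 50.82 cm (converging lens)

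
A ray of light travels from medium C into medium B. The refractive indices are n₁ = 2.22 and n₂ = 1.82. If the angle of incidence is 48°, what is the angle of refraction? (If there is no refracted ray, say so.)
sin θ₂ = (n₁/n₂)·sin θ₁ = 0.9065 → θ₂ = 65.02°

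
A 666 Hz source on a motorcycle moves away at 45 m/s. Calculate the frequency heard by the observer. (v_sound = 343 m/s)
f_obs = f·v/(v + v_s) = 588.8 Hz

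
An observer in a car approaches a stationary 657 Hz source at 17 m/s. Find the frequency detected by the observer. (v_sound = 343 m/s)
f_obs = f·(v + v_o)/v = 689.6 Hz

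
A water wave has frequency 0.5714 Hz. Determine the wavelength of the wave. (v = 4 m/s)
λ = v/f = 7 m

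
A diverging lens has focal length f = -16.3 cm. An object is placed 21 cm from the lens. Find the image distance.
1/di = 1/f − 1/do → di = -9.177 cm (virtual image)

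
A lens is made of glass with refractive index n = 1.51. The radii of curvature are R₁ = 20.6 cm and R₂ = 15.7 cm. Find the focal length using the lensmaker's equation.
1/f = (n − 1)(1/R₁ − 1/R₂) → f = -129.4 cm (diverging lens)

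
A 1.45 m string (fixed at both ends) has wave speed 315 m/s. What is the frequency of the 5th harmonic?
fₙ = nv/(2L) = 543.1 Hz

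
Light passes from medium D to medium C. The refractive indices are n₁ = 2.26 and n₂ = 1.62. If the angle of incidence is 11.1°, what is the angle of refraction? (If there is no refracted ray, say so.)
sin θ₂ = (n₁/n₂)·sin θ₁ = 0.2686 → θ₂ = 15.58°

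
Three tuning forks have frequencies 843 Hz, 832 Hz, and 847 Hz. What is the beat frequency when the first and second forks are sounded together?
11 Hz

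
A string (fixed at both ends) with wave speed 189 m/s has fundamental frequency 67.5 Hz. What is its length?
L = v/(2f₁) = 1.4 m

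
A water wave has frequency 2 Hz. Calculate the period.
T = 1/f = 0.5 s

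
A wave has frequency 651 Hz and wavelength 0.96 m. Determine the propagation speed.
v = fλ = 625 m/s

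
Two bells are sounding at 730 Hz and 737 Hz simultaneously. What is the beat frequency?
7 Hz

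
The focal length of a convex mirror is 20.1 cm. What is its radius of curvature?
R = 2|f| = 40.2 cm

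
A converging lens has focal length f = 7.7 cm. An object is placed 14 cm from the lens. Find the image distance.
1/di = 1/f − 1/do → di = 17.11 cm (real image)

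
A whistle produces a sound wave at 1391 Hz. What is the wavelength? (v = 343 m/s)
λ = v/f = 0.2466 m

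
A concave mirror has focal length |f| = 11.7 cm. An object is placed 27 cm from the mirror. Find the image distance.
f = +11.7 cm (concave); 1/di = 1/f − 1/do → di = 20.65 cm (real image, in front of mirror)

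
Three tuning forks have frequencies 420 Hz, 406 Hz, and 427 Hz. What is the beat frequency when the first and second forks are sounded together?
14 Hz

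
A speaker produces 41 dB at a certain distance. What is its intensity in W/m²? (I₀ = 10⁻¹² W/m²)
I = I₀·10^(β/10) = 1.26 × 10⁻⁸ W/m²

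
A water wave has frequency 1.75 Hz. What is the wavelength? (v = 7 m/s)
λ = v/f = 4 m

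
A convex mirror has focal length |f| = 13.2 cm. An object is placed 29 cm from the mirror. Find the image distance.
f = −13.2 cm (convex); 1/di = 1/f − 1/do → di = -9.071 cm (virtual image, behind mirror)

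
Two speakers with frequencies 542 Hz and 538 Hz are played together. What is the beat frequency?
4 Hz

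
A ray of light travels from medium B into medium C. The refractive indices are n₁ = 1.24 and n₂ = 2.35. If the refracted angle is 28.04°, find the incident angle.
sin θ₁ = (n₂/n₁)·sin θ₂ → θ₁ = 62.99°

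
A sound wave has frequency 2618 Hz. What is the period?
T = 1/f = 3.820 × 10⁻⁴ s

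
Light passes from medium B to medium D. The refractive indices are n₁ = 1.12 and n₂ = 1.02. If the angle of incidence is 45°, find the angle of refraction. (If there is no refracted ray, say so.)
sin θ₂ = (n₁/n₂)·sin θ₁ = 0.7764 → θ₂ = 50.93°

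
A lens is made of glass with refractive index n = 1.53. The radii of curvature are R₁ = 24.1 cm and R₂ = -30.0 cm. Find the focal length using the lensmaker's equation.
1/f = (n − 1)(1/R₁ − 1/R₂) → f = 25.22 cm (converging lens)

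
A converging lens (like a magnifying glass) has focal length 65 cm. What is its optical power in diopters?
P = 1/f = 1.538 D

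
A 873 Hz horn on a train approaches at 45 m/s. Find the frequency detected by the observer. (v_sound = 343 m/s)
f_obs = f·v/(v − v_s) = 1005 Hz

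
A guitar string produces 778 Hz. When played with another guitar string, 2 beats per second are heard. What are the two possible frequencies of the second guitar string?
f₂ = 778 ± 2 Hz → 780 Hz or 776 Hz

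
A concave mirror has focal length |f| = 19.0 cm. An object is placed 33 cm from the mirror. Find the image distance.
f = +19.0 cm (concave); 1/di = 1/f − 1/do → di = 44.79 cm (real image, in front of mirror)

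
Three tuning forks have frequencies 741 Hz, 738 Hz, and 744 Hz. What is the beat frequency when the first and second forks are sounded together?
3 Hz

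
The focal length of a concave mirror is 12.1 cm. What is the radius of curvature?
R = 2|f| = 24.2 cm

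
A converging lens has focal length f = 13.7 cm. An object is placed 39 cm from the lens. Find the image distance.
1/di = 1/f − 1/do → di = 21.12 cm (real image)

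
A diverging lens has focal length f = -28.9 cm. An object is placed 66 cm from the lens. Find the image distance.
1/di = 1/f − 1/do → di = -20.1 cm (virtual image)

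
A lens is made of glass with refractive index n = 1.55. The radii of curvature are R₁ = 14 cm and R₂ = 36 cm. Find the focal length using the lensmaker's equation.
1/f = (n − 1)(1/R₁ − 1/R₂) → f = 41.65 cm (converging lens)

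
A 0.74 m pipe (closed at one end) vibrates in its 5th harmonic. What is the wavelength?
λₙ = 4L/n = 0.592 m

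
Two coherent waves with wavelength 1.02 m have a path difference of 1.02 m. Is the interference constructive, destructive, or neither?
constructive — path difference = 1λ, a whole number of wavelengths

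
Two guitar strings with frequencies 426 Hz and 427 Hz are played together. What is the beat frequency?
1 Hz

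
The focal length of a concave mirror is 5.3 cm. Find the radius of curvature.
R = 2|f| = 10.6 cm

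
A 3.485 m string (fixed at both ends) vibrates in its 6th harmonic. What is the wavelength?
λₙ = 2L/n = 1.162 m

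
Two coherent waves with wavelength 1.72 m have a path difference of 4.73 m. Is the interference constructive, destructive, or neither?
neither (partial) — path difference = 2.75λ, neither a whole number of wavelengths nor an odd multiple of λ/2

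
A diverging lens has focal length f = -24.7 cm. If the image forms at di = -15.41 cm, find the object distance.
1/do = 1/f − 1/di → do = 40.97 cm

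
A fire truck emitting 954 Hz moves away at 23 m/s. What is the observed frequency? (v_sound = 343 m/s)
f_obs = f·v/(v + v_s) = 894 Hz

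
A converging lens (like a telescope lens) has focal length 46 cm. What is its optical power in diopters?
P = 1/f = 2.174 D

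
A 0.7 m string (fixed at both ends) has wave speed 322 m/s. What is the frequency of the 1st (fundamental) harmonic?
fₙ = nv/(2L) = 230 Hz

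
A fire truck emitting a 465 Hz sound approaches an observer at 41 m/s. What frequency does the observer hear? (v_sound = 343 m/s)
f_obs = f·v/(v − v_s) = 528.1 Hz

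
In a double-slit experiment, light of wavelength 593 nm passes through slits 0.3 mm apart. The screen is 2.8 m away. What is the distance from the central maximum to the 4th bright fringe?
y = mλL/d = 22.14 mm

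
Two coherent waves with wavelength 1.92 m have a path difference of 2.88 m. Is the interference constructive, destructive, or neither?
destructive — path difference = 1.5λ, an odd multiple of λ/2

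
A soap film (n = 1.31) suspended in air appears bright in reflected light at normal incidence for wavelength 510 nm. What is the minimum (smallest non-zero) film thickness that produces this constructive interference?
2nt = (m − ½)λ with m = 1 → t = (m − ½)λ/(2n) = 97.33 nm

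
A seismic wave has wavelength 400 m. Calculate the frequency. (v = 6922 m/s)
f = v/λ = 17.3 Hz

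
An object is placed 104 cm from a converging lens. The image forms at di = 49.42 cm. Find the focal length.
1/f = 1/do + 1/di → f = 33.5 cm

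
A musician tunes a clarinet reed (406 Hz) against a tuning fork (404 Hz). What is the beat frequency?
2 Hz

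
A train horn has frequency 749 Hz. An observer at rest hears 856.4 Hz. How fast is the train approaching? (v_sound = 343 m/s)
v_s = v·(1 − f/f_obs) = 43.02 m/s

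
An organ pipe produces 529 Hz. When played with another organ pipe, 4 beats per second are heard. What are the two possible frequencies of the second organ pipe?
f₂ = 529 ± 4 Hz → 533 Hz or 525 Hz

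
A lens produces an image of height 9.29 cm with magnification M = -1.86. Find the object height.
ho = |hi|/|M| = 4.995 cm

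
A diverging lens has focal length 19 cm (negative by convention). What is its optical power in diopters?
P = 1/f = -5.263 D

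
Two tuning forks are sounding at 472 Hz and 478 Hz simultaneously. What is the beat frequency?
6 Hz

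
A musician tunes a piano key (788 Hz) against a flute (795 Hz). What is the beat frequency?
7 Hz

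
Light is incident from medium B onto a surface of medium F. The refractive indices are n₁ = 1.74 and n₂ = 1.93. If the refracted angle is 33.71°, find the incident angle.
sin θ₁ = (n₂/n₁)·sin θ₂ → θ₁ = 37.99°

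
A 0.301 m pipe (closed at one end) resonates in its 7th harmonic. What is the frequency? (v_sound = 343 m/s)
fₙ = nv/(4L) = 1994 Hz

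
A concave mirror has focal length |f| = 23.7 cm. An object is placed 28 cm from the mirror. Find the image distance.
f = +23.7 cm (concave); 1/di = 1/f − 1/do → di = 154.3 cm (real image, in front of mirror)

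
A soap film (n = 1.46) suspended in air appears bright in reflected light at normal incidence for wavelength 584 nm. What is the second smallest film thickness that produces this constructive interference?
2nt = (m − ½)λ with m = 2 → t = (m − ½)λ/(2n) = 300 nm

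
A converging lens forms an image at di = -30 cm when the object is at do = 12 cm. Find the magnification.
M = −di/do = 2.5 (upright image)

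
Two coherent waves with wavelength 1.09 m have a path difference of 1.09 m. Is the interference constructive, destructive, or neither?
constructive — path difference = 1λ, a whole number of wavelengths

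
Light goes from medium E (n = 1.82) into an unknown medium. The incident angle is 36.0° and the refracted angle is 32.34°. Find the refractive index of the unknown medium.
n₂ = n₁·sin θ₁ / sin θ₂ = 2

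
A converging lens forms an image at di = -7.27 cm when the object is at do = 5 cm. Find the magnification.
M = −di/do = 1.454 (upright image)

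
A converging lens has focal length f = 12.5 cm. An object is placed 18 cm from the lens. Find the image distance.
1/di = 1/f − 1/do → di = 40.91 cm (real image)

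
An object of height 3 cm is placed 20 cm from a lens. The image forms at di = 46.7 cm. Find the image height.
hi = (-di/do) × ho = -7.005 cm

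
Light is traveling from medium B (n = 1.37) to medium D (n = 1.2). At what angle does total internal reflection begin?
θc = arcsin(n₂/n₁) = 61.15°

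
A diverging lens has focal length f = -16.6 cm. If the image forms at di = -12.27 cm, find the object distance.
1/do = 1/f − 1/di → do = 47.04 cm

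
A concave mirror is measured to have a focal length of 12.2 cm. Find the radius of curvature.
R = 2|f| = 24.4 cm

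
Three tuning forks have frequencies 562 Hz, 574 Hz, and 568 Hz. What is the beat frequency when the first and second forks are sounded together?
12 Hz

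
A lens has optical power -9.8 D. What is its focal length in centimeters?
f = 1/P = -10.2 cm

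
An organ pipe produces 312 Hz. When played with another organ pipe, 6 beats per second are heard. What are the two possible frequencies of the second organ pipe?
f₂ = 312 ± 6 Hz → 318 Hz or 306 Hz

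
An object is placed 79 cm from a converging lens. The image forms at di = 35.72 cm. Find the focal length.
1/f = 1/do + 1/di → f = 24.6 cm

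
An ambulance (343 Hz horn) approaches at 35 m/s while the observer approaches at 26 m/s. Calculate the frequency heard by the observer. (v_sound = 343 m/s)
f_obs = f·(v + v_o)/(v − v_s) = 410.9 Hz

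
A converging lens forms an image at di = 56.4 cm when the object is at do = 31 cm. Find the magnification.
M = −di/do = -1.819 (inverted image)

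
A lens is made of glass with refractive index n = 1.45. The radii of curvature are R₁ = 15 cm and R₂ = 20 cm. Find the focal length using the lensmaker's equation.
1/f = (n − 1)(1/R₁ − 1/R₂) → f = 133.3 cm (converging lens)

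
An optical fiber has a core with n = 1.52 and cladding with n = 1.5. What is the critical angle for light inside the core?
θc = arcsin(n_cladding/n_core) = 80.7°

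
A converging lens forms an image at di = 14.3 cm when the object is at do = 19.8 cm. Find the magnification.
M = −di/do = -0.7222 (inverted image)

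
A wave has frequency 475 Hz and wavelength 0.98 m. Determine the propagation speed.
v = fλ = 465.5 m/s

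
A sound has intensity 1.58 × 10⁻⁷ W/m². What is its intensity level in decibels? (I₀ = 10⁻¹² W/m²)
β = 10·log₁₀(I/I₀) = 51.99 dB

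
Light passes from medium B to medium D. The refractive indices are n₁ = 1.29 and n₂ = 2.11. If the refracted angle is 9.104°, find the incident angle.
sin θ₁ = (n₂/n₁)·sin θ₂ → θ₁ = 15°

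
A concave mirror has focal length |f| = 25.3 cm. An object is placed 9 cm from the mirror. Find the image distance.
f = +25.3 cm (concave); 1/di = 1/f − 1/do → di = -13.97 cm (virtual image, behind mirror)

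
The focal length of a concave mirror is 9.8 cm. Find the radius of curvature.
R = 2|f| = 19.6 cm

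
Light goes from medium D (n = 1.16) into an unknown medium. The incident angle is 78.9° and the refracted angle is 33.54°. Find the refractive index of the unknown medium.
n₂ = n₁·sin θ₁ / sin θ₂ = 2.06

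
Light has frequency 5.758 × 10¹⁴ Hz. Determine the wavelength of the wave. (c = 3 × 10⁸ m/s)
λ = c/f = 521 nm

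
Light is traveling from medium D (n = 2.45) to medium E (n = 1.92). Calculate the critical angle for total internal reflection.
θc = arcsin(n₂/n₁) = 51.6°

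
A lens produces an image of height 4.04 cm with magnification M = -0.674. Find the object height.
ho = |hi|/|M| = 5.994 cm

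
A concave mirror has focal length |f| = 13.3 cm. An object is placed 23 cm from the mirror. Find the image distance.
f = +13.3 cm (concave); 1/di = 1/f − 1/do → di = 31.54 cm (real image, in front of mirror)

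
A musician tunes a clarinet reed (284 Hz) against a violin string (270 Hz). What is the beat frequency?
14 Hz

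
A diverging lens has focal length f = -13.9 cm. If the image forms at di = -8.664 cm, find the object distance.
1/do = 1/f − 1/di → do = 23 cm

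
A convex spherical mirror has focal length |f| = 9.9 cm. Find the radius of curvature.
R = 2|f| = 19.8 cm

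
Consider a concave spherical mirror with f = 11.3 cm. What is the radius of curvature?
R = 2|f| = 22.6 cm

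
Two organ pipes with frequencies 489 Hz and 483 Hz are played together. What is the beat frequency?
6 Hz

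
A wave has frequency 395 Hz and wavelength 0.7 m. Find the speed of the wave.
v = fλ = 276.5 m/s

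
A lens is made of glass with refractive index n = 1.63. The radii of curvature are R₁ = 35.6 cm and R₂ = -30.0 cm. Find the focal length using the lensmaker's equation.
1/f = (n − 1)(1/R₁ − 1/R₂) → f = 25.84 cm (converging lens)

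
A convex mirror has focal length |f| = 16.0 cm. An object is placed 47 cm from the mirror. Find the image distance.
f = −16.0 cm (convex); 1/di = 1/f − 1/do → di = -11.94 cm (virtual image, behind mirror)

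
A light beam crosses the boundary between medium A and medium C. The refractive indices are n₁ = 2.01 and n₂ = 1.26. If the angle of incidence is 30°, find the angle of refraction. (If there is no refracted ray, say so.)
sin θ₂ = (n₁/n₂)·sin θ₁ = 0.7976 → θ₂ = 52.9°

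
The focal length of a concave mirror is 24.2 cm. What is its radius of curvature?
R = 2|f| = 48.4 cm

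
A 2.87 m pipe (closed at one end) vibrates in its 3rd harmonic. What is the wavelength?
λₙ = 4L/n = 3.827 m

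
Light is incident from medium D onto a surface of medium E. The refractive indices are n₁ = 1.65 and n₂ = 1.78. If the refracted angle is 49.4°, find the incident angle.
sin θ₁ = (n₂/n₁)·sin θ₂ → θ₁ = 54.99°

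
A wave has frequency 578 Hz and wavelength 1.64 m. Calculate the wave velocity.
v = fλ = 947.9 m/s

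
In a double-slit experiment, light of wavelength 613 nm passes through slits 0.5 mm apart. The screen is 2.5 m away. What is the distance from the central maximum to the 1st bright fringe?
y = mλL/d = 3.065 mm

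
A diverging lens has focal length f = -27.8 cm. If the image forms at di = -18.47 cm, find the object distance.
1/do = 1/f − 1/di → do = 55.03 cm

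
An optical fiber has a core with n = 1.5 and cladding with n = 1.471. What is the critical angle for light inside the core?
θc = arcsin(n_cladding/n_core) = 78.72°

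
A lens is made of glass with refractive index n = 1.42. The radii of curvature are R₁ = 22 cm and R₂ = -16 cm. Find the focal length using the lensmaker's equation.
1/f = (n − 1)(1/R₁ − 1/R₂) → f = 22.06 cm (converging lens)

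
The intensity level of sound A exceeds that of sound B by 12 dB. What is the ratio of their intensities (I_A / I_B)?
I_A/I_B = 10^(Δβ/10) = 15.85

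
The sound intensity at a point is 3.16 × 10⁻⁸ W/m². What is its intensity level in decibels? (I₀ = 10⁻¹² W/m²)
β = 10·log₁₀(I/I₀) = 45 dB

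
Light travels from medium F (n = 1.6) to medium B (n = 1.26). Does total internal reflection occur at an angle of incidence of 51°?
θc = arcsin(n₂/n₁) = 51.95°; 51° < θc, so no — the ray refracts.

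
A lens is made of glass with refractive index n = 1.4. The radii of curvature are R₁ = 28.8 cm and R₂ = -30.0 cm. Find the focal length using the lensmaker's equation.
1/f = (n − 1)(1/R₁ − 1/R₂) → f = 36.73 cm (converging lens)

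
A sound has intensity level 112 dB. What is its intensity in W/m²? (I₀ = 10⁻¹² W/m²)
I = I₀·10^(β/10) = 1.58 × 10⁻¹ W/m²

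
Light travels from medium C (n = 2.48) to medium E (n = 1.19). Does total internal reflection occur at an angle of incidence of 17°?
θc = arcsin(n₂/n₁) = 28.67°; 17° < θc, so no — the ray refracts.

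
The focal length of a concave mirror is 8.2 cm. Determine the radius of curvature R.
R = 2|f| = 16.4 cm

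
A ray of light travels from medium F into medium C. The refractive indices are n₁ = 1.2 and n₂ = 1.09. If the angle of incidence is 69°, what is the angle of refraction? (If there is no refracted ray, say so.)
sin θ₂ = (n₁/n₂)·sin θ₁ = 1.028 > 1, so there is no refracted ray — the light undergoes total internal reflection.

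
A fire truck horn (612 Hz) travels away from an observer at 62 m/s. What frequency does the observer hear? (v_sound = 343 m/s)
f_obs = f·v/(v + v_s) = 518.3 Hz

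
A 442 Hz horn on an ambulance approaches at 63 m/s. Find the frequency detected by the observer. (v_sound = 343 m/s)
f_obs = f·v/(v − v_s) = 541.5 Hz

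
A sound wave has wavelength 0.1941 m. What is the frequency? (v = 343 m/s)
f = v/λ = 1767 Hz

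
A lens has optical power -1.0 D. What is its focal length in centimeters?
f = 1/P = -100 cm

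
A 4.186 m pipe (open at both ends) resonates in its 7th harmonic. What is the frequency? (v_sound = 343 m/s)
fₙ = nv/(2L) = 286.8 Hz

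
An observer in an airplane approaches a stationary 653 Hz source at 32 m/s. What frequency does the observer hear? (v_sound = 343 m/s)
f_obs = f·(v + v_o)/v = 713.9 Hz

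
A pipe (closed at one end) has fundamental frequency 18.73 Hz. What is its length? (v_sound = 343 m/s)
L = v/(4f₁) = 4.578 m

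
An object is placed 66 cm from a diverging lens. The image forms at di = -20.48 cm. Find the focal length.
1/f = 1/do + 1/di → f = -29.69 cm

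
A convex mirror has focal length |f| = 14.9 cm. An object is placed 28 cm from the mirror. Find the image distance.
f = −14.9 cm (convex); 1/di = 1/f − 1/do → di = -9.725 cm (virtual image, behind mirror)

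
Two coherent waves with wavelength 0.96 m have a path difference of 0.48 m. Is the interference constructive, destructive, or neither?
destructive — path difference = 0.5λ, an odd multiple of λ/2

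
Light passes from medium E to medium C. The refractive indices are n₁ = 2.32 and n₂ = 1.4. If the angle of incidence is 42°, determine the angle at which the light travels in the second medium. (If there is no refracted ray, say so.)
sin θ₂ = (n₁/n₂)·sin θ₁ = 1.109 > 1, so there is no refracted ray — the light undergoes total internal reflection.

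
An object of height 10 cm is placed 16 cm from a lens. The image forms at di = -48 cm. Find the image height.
hi = (-di/do) × ho = 30 cm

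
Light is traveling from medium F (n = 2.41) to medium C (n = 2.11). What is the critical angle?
θc = arcsin(n₂/n₁) = 61.11°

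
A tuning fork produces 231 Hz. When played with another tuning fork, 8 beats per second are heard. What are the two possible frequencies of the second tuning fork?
f₂ = 231 ± 8 Hz → 239 Hz or 223 Hz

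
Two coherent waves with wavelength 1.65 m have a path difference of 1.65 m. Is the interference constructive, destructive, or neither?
constructive — path difference = 1λ, a whole number of wavelengths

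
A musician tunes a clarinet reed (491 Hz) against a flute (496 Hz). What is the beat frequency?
5 Hz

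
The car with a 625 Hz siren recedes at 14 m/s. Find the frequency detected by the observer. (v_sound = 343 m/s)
f_obs = f·v/(v + v_s) = 600.5 Hz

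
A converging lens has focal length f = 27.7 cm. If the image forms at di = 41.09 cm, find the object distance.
1/do = 1/f − 1/di → do = 85 cm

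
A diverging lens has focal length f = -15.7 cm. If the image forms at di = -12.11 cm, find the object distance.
1/do = 1/f − 1/di → do = 52.96 cm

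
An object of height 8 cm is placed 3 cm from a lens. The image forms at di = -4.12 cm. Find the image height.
hi = (-di/do) × ho = 10.99 cm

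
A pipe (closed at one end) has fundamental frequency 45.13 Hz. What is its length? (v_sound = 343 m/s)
L = v/(4f₁) = 1.9 m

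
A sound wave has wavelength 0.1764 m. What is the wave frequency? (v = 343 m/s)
f = v/λ = 1944 Hz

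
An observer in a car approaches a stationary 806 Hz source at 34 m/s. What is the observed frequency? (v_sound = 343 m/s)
f_obs = f·(v + v_o)/v = 885.9 Hz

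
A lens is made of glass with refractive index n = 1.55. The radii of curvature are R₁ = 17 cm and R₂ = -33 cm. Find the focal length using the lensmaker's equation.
1/f = (n − 1)(1/R₁ − 1/R₂) → f = 20.4 cm (converging lens)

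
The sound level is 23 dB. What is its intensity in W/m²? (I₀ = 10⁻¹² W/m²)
I = I₀·10^(β/10) = 2.00 × 10⁻¹⁰ W/m²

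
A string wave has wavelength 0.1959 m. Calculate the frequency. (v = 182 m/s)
f = v/λ = 929 Hz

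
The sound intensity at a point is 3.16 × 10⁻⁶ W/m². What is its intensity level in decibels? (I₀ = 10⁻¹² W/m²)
β = 10·log₁₀(I/I₀) = 65 dB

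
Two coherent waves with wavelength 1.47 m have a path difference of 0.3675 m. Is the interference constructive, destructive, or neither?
neither (partial) — path difference = 0.25λ, neither a whole number of wavelengths nor an odd multiple of λ/2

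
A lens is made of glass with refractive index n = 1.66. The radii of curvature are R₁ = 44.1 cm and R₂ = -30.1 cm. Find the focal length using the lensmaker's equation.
1/f = (n − 1)(1/R₁ − 1/R₂) → f = 27.11 cm (converging lens)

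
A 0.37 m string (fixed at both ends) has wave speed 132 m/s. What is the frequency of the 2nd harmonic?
fₙ = nv/(2L) = 356.8 Hz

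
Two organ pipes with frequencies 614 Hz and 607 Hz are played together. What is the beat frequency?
7 Hz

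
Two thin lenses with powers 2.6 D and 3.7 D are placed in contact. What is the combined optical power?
P_total = P₁ + P₂ = 6.3 D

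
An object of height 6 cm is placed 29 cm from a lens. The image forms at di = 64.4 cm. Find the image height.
hi = (-di/do) × ho = -13.32 cm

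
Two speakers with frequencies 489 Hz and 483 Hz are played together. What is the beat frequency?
6 Hz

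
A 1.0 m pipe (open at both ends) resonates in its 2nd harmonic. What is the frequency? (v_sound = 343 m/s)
fₙ = nv/(2L) = 343 Hz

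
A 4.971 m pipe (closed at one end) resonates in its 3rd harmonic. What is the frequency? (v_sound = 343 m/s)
fₙ = nv/(4L) = 51.75 Hz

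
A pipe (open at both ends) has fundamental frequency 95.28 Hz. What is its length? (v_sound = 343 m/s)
L = v/(2f₁) = 1.8 m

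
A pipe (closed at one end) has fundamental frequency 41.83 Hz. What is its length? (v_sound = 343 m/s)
L = v/(4f₁) = 2.05 m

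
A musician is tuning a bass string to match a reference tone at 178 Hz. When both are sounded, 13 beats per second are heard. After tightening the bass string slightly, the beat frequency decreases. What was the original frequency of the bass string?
165 Hz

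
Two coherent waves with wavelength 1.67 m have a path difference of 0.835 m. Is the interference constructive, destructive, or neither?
destructive — path difference = 0.5λ, an odd multiple of λ/2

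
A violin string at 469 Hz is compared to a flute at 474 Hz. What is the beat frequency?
5 Hz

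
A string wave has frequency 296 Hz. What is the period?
T = 1/f = 0.003378 s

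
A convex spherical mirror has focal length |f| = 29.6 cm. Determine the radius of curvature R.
R = 2|f| = 59.2 cm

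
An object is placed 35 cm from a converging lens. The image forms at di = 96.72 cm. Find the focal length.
1/f = 1/do + 1/di → f = 25.7 cm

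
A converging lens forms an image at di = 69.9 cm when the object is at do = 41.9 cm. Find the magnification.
M = −di/do = -1.668 (inverted image)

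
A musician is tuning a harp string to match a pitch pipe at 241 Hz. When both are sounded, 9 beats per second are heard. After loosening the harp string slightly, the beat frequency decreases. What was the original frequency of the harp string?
250 Hz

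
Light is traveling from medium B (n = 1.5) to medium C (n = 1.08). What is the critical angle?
θc = arcsin(n₂/n₁) = 46.05°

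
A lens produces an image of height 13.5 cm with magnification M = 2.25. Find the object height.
ho = |hi|/|M| = 6 cm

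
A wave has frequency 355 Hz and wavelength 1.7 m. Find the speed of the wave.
v = fλ = 603.5 m/s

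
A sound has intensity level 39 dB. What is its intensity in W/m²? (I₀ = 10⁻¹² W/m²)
I = I₀·10^(β/10) = 7.94 × 10⁻⁹ W/m²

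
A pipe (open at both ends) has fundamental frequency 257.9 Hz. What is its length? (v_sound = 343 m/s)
L = v/(2f₁) = 0.665 m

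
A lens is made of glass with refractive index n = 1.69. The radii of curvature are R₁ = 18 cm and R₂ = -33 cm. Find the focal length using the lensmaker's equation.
1/f = (n − 1)(1/R₁ − 1/R₂) → f = 16.88 cm (converging lens)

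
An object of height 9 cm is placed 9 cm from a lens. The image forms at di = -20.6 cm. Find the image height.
hi = (-di/do) × ho = 20.6 cm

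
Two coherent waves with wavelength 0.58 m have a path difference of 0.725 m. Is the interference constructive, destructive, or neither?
neither (partial) — path difference = 1.25λ, neither a whole number of wavelengths nor an odd multiple of λ/2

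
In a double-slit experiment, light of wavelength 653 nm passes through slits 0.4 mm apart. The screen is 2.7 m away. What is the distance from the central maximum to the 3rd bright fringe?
y = mλL/d = 13.22 mm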